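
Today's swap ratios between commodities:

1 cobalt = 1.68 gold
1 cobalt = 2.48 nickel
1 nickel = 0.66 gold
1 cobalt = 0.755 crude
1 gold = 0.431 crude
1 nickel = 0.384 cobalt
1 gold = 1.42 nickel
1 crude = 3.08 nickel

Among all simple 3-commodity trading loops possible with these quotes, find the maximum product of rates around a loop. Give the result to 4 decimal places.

0.9161

cobalt→gold→nickel→cobalt: 1.68 × 1.42 × 0.384 = 0.91607
cobalt→crude→nickel→cobalt: 0.755 × 3.08 × 0.384 = 0.89295
nickel→gold→crude→nickel: 0.66 × 0.431 × 3.08 = 0.87614
Maximum is cobalt→gold→nickel→cobalt at 0.9161; no arbitrage — every cycle loses value.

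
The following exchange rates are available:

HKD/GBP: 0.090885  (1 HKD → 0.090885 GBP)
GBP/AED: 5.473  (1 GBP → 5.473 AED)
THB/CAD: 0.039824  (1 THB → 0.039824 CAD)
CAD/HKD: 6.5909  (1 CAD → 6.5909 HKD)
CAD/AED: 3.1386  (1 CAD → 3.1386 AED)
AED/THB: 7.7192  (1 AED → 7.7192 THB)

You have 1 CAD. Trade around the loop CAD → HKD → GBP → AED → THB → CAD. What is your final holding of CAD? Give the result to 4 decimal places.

1 CAD × 6.5909 = 6.5909 HKD
6.5909 HKD × 0.090885 = 0.5990139465 GBP
0.5990139465 GBP × 5.473 = 3.2784033291945 AED
3.2784033291945 AED × 7.7192 = 25.3066509787181844 THB
25.3066509787181844 THB × 0.039824 = 1.0078120685764729755456 CAD

1.0078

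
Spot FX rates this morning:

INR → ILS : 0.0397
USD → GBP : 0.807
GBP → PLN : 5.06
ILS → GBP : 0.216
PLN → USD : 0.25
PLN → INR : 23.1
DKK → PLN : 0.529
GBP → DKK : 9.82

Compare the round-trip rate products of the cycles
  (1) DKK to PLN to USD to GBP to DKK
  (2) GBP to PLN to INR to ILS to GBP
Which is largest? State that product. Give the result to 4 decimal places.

1.0480

(1) 0.529 × 0.25 × 0.807 × 9.82 = 1.04805
(2) 5.06 × 23.1 × 0.0397 × 0.216 = 1.00232
Highest is cycle (1) at 1.0480 (>1, arbitrage).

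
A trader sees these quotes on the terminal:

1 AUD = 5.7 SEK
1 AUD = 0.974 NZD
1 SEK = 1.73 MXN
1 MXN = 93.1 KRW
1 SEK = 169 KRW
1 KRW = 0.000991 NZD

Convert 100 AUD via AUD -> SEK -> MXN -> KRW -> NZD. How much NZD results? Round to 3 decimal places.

90.980

100 AUD × 5.7 = 570 SEK
570 SEK × 1.73 = 986.1 MXN
986.1 MXN × 93.1 = 91805.91 KRW
91805.91 KRW × 0.000991 = 90.97965681 NZD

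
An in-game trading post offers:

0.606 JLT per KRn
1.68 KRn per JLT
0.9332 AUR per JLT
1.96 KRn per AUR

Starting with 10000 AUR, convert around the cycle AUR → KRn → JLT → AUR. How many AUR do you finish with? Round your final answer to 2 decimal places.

11084.18

10000 AUR × 1.96 = 19600 KRn
19600 KRn × 0.606 = 11877.6 JLT
11877.6 JLT × 0.9332 = 11084.17632 AUR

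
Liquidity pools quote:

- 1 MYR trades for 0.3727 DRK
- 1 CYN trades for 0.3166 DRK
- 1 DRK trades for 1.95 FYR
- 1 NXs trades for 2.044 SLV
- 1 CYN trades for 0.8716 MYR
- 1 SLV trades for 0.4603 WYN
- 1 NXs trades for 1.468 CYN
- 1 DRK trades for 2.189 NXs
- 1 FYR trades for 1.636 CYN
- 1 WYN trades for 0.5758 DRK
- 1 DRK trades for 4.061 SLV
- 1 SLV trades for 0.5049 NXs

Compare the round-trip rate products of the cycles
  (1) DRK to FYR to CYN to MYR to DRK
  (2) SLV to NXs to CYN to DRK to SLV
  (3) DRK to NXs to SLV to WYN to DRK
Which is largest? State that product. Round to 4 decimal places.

1.1859

(1) 1.95 × 1.636 × 0.8716 × 0.3727 = 1.03632
(2) 0.5049 × 1.468 × 0.3166 × 4.061 = 0.95296
(3) 2.189 × 2.044 × 0.4603 × 0.5758 = 1.18588
Highest is cycle (3) at 1.1859 (>1, arbitrage).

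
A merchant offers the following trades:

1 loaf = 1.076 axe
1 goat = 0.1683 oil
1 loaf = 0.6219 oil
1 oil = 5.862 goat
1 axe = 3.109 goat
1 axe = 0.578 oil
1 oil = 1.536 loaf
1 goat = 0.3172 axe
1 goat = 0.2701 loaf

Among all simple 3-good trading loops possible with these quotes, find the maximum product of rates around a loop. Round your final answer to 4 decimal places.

1.0747

goat→axe→oil→goat: 0.3172 × 0.578 × 5.862 = 1.07475
goat→loaf→oil→goat: 0.2701 × 0.6219 × 5.862 = 0.98467
loaf→axe→oil→loaf: 1.076 × 0.578 × 1.536 = 0.95528
goat→loaf→axe→goat: 0.2701 × 1.076 × 3.109 = 0.90356
Maximum is goat→axe→oil→goat at 1.0747; arbitrage exists.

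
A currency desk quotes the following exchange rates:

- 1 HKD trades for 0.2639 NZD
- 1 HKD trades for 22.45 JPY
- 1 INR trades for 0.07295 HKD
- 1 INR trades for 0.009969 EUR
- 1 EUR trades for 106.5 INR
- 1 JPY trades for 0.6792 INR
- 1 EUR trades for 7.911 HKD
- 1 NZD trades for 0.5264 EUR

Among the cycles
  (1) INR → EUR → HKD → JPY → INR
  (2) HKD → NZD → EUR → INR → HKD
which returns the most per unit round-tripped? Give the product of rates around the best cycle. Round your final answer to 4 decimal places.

1.2025

(1) 0.009969 × 7.911 × 22.45 × 0.6792 = 1.20253
(2) 0.2639 × 0.5264 × 106.5 × 0.07295 = 1.07927
Highest is cycle (1) at 1.2025 (>1, arbitrage).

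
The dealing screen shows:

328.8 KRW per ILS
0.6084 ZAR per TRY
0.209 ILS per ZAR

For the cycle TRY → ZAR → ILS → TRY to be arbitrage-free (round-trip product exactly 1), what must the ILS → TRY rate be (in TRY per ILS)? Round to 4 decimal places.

7.8644

Known legs of the cycle: 0.6084 × 0.209 = 0.1271556
For no arbitrage the full-cycle product must be 1, so the missing rate is 1 / 0.1271556 ≈ 7.864380.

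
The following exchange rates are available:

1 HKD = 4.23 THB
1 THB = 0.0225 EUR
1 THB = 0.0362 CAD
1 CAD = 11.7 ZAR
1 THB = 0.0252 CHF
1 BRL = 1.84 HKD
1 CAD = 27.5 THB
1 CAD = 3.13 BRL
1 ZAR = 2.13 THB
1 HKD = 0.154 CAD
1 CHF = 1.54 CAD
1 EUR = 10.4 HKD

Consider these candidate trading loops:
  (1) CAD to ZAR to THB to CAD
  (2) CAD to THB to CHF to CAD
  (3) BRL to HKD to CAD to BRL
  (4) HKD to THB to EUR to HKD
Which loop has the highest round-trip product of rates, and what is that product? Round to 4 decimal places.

(1) 11.7 × 2.13 × 0.0362 = 0.90214
(2) 27.5 × 0.0252 × 1.54 = 1.06722
(3) 1.84 × 0.154 × 3.13 = 0.88692
(4) 4.23 × 0.0225 × 10.4 = 0.98982
Highest is cycle (2) at 1.0672 (>1, arbitrage).

1.0672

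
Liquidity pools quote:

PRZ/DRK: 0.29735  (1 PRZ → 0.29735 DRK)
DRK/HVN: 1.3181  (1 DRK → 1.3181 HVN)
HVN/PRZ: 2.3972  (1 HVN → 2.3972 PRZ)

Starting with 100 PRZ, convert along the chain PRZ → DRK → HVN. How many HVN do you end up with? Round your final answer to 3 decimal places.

100 PRZ × 0.29735 = 29.735 DRK
29.735 DRK × 1.3181 = 39.1937035 HVN

39.194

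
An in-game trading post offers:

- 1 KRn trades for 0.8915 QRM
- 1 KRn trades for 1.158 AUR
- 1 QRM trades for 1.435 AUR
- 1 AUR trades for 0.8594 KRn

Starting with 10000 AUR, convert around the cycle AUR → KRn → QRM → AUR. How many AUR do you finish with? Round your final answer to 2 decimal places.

10000 AUR × 0.8594 = 8594 KRn
8594 KRn × 0.8915 = 7661.551 QRM
7661.551 QRM × 1.435 = 10994.325685 AUR

10994.33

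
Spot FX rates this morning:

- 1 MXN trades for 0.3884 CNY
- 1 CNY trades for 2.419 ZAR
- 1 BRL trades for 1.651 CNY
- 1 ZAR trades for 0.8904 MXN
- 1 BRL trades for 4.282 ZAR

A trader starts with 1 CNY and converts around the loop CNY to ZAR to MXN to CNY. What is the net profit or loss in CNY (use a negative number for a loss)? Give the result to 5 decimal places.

1 CNY × 2.419 = 2.419 ZAR
2.419 ZAR × 0.8904 = 2.1538776 MXN
2.1538776 MXN × 0.3884 = 0.83656605984 CNY
Net change: 0.83656605984 − 1 = -0.16343394016 CNY

-0.16343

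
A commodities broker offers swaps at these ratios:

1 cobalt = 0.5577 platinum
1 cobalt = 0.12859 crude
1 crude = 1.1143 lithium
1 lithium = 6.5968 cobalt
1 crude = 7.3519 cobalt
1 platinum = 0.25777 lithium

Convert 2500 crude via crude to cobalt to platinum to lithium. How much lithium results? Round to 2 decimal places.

2642.24

2500 crude × 7.3519 = 18379.75 cobalt
18379.75 cobalt × 0.5577 = 10250.386575 platinum
10250.386575 platinum × 0.25777 = 2642.24214743775 lithium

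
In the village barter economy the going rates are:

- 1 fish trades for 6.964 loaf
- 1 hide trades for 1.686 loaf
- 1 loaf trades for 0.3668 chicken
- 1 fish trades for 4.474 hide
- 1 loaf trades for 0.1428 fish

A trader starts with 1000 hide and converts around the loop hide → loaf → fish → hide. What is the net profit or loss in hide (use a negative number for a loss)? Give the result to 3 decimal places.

1000 hide × 1.686 = 1686 loaf
1686 loaf × 0.1428 = 240.7608 fish
240.7608 fish × 4.474 = 1077.1638192 hide
Net change: 1077.1638192 − 1000 = 77.1638192 hide

77.164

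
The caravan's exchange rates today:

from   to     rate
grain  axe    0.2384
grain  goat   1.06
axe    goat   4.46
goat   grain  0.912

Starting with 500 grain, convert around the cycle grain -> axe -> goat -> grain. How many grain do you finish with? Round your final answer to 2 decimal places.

484.85

500 grain × 0.2384 = 119.2 axe
119.2 axe × 4.46 = 531.632 goat
531.632 goat × 0.912 = 484.848384 grain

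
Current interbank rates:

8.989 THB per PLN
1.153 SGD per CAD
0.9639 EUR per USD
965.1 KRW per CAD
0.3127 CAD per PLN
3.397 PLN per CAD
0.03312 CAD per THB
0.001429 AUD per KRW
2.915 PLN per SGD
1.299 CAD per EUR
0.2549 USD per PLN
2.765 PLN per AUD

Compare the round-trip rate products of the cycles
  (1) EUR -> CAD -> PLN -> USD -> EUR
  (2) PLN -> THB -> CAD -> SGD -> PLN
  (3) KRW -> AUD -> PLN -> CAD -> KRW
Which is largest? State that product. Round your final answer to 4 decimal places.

1.1924

(1) 1.299 × 3.397 × 0.2549 × 0.9639 = 1.08419
(2) 8.989 × 0.03312 × 1.153 × 2.915 = 1.00062
(3) 0.001429 × 2.765 × 0.3127 × 965.1 = 1.19242
Highest is cycle (3) at 1.1924 (>1, arbitrage).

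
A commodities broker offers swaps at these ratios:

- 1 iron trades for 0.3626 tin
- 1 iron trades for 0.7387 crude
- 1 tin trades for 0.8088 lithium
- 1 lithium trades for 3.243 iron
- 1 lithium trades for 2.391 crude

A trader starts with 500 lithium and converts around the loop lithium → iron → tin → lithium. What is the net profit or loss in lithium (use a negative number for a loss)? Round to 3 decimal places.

-24.461

500 lithium × 3.243 = 1621.5 iron
1621.5 iron × 0.3626 = 587.9559 tin
587.9559 tin × 0.8088 = 475.53873192 lithium
Net change: 475.53873192 − 500 = -24.46126808 lithium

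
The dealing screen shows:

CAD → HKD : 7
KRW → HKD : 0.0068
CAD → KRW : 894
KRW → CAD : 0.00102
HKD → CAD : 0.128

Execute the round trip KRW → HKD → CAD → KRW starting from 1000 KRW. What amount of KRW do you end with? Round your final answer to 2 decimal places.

778.14

1000 KRW × 0.0068 = 6.8 HKD
6.8 HKD × 0.128 = 0.8704 CAD
0.8704 CAD × 894 = 778.1376 KRW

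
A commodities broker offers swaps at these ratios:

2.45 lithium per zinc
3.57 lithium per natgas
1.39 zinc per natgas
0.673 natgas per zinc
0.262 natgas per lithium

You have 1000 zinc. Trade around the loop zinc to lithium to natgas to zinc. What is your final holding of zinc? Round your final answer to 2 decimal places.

892.24

1000 zinc × 2.45 = 2450 lithium
2450 lithium × 0.262 = 641.9 natgas
641.9 natgas × 1.39 = 892.241 zinc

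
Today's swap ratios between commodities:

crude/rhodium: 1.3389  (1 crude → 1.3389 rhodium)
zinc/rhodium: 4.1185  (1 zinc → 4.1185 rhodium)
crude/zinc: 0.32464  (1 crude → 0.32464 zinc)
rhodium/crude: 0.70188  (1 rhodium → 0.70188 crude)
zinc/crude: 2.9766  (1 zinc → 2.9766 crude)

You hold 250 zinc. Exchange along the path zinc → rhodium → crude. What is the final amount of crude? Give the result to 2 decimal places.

250 zinc × 4.1185 = 1029.625 rhodium
1029.625 rhodium × 0.70188 = 722.673195 crude

722.67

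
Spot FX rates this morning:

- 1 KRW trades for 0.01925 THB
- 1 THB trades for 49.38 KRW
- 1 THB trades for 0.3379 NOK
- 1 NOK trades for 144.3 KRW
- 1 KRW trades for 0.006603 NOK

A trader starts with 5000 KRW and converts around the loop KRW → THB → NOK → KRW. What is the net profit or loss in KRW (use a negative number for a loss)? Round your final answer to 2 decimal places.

5000 KRW × 0.01925 = 96.25 THB
96.25 THB × 0.3379 = 32.522875 NOK
32.522875 NOK × 144.3 = 4693.0508625 KRW
Net change: 4693.0508625 − 5000 = -306.9491375 KRW

-306.95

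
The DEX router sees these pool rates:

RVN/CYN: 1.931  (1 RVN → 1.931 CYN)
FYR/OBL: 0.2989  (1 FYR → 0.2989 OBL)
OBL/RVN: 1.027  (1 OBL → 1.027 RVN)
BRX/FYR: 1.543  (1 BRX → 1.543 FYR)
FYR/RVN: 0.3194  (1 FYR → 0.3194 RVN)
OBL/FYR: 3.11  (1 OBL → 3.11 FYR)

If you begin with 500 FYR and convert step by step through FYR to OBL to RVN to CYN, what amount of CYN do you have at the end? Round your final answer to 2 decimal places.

296.38

500 FYR × 0.2989 = 149.45 OBL
149.45 OBL × 1.027 = 153.48515 RVN
153.48515 RVN × 1.931 = 296.37982465 CYN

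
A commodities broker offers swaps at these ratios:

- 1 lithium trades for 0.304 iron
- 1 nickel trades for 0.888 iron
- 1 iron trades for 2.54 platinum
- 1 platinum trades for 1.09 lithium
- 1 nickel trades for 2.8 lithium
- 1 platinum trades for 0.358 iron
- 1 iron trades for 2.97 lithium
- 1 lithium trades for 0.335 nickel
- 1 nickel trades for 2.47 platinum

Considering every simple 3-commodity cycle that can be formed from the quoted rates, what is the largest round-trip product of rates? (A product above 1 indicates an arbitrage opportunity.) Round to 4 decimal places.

0.9019

lithium→nickel→platinum→lithium: 0.335 × 2.47 × 1.09 = 0.90192
iron→lithium→nickel→iron: 2.97 × 0.335 × 0.888 = 0.88352
iron→platinum→lithium→iron: 2.54 × 1.09 × 0.304 = 0.84165
Maximum is lithium→nickel→platinum→lithium at 0.9019; no arbitrage — every cycle loses value.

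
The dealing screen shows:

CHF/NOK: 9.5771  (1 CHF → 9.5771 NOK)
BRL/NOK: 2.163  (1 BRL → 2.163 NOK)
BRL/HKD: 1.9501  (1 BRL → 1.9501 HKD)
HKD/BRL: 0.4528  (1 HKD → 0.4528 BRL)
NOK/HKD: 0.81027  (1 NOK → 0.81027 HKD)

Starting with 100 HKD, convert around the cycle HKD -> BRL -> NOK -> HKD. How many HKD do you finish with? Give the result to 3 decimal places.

100 HKD × 0.4528 = 45.28 BRL
45.28 BRL × 2.163 = 97.94064 NOK
97.94064 NOK × 0.81027 = 79.3583623728 HKD

79.358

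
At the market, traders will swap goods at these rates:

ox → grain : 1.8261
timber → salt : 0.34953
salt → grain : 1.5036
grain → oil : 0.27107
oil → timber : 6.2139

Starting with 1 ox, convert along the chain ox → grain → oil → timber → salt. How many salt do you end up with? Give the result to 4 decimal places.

1.0751

1 ox × 1.8261 = 1.8261 grain
1.8261 grain × 0.27107 = 0.495000927 oil
0.495000927 oil × 6.2139 = 3.0758862602853 timber
3.0758862602853 timber × 0.34953 = 1.075114524557520909 salt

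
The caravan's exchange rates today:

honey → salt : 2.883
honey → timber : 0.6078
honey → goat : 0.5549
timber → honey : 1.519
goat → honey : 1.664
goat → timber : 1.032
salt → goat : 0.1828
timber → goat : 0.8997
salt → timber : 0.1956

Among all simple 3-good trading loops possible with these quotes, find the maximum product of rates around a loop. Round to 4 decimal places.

0.9099

timber→goat→honey→timber: 0.8997 × 1.664 × 0.6078 = 0.90994
salt→goat→honey→salt: 0.1828 × 1.664 × 2.883 = 0.87695
timber→honey→goat→timber: 1.519 × 0.5549 × 1.032 = 0.86987
salt→timber→honey→salt: 0.1956 × 1.519 × 2.883 = 0.85659
Maximum is timber→goat→honey→timber at 0.9099; no arbitrage — every cycle loses value.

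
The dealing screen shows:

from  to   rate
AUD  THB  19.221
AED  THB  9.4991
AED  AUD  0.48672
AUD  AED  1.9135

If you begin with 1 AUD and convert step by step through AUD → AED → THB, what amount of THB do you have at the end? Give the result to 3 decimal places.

18.177

1 AUD × 1.9135 = 1.9135 AED
1.9135 AED × 9.4991 = 18.17652785 THB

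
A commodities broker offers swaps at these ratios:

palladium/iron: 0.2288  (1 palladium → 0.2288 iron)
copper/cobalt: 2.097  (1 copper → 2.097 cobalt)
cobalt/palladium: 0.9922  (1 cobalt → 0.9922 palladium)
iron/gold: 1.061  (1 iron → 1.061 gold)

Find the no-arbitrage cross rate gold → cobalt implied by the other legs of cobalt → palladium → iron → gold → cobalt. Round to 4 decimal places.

4.1517

Known legs of the cycle: 0.9922 × 0.2288 × 1.061 = 0.24086329696
For no arbitrage the full-cycle product must be 1, so the missing rate is 1 / 0.24086329696 ≈ 4.151733.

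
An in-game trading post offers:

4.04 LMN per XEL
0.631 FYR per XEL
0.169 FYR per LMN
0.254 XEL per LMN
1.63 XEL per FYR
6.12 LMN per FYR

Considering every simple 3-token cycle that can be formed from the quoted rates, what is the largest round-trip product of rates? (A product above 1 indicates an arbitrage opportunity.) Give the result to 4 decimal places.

FYR→XEL→LMN→FYR: 1.63 × 4.04 × 0.169 = 1.11290
FYR→LMN→XEL→FYR: 6.12 × 0.254 × 0.631 = 0.98088
Maximum is FYR→XEL→LMN→FYR at 1.1129; arbitrage exists.

1.1129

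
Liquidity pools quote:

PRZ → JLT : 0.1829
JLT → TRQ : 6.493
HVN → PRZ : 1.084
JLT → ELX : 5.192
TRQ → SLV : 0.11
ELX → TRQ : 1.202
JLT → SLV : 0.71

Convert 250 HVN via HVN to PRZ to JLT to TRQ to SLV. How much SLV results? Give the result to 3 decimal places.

250 HVN × 1.084 = 271 PRZ
271 PRZ × 0.1829 = 49.5659 JLT
49.5659 JLT × 6.493 = 321.8313887 TRQ
321.8313887 TRQ × 0.11 = 35.401452757 SLV

35.401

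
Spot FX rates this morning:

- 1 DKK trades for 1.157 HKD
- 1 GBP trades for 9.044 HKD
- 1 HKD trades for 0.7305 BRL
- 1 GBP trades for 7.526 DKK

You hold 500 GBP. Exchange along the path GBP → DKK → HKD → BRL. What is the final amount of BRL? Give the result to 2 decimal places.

3180.44

500 GBP × 7.526 = 3763 DKK
3763 DKK × 1.157 = 4353.791 HKD
4353.791 HKD × 0.7305 = 3180.4443255 BRL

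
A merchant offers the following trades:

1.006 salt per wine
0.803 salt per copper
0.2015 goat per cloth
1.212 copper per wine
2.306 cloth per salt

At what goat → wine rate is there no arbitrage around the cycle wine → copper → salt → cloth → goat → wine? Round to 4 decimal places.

2.2113

Known legs of the cycle: 1.212 × 0.803 × 2.306 × 0.2015 = 0.452222866524
For no arbitrage the full-cycle product must be 1, so the missing rate is 1 / 0.452222866524 ≈ 2.211299.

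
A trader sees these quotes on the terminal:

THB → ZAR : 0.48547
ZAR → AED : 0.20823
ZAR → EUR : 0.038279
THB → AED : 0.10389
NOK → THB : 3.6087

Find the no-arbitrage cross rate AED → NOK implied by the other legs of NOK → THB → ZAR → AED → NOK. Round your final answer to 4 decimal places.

Known legs of the cycle: 3.6087 × 0.48547 × 0.20823 = 0.36480138309747
For no arbitrage the full-cycle product must be 1, so the missing rate is 1 / 0.36480138309747 ≈ 2.741218.

2.7412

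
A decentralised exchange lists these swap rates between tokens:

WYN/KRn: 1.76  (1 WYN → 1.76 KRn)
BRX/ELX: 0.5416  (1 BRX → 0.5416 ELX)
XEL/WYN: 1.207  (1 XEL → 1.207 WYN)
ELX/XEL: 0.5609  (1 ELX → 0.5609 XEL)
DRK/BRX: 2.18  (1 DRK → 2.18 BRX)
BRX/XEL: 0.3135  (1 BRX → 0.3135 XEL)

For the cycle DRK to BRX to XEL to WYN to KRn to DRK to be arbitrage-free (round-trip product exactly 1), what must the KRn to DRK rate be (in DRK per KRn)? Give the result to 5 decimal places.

0.68879

Known legs of the cycle: 2.18 × 0.3135 × 1.207 × 1.76 = 1.4518240176
For no arbitrage the full-cycle product must be 1, so the missing rate is 1 / 1.4518240176 ≈ 0.6887887.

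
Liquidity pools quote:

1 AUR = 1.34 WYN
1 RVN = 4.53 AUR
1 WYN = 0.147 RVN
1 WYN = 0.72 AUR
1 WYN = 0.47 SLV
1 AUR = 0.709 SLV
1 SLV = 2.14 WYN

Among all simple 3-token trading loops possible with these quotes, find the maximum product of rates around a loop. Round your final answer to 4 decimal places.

1.0924

WYN→AUR→SLV→WYN: 0.72 × 0.709 × 2.14 = 1.09243
WYN→RVN→AUR→WYN: 0.147 × 4.53 × 1.34 = 0.89232
Maximum is WYN→AUR→SLV→WYN at 1.0924; arbitrage exists.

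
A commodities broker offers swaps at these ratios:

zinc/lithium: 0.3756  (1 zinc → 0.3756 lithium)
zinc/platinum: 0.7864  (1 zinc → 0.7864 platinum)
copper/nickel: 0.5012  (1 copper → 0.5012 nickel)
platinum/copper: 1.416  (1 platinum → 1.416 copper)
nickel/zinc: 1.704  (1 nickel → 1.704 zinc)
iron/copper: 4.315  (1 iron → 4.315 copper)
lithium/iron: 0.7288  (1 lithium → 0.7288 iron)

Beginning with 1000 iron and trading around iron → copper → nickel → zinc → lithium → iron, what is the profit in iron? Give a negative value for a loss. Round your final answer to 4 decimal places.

1000 iron × 4.315 = 4315 copper
4315 copper × 0.5012 = 2162.678 nickel
2162.678 nickel × 1.704 = 3685.203312 zinc
3685.203312 zinc × 0.3756 = 1384.1623639872 lithium
1384.1623639872 lithium × 0.7288 = 1008.77753087387136 iron
Net change: 1008.77753087387136 − 1000 = 8.77753087387136 iron

8.7775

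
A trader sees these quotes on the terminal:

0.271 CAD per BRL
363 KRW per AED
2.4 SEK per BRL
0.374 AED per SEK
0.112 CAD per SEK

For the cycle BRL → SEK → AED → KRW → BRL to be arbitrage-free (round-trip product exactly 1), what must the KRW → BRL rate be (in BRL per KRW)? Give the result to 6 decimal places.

0.003069

Known legs of the cycle: 2.4 × 0.374 × 363 = 325.8288
For no arbitrage the full-cycle product must be 1, so the missing rate is 1 / 325.8288 ≈ 0.00306910.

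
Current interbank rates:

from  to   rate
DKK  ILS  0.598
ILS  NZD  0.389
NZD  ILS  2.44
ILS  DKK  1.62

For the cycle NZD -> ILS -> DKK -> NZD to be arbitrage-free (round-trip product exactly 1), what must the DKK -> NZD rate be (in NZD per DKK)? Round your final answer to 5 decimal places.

0.25299

Known legs of the cycle: 2.44 × 1.62 = 3.9528
For no arbitrage the full-cycle product must be 1, so the missing rate is 1 / 3.9528 ≈ 0.2529852.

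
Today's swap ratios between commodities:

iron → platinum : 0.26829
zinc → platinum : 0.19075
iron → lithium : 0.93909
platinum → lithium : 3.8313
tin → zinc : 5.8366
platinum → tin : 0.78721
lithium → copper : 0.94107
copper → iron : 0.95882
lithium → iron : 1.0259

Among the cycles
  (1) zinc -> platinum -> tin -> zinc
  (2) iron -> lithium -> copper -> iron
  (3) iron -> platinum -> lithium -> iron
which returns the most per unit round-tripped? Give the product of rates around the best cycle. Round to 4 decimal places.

(1) 0.19075 × 0.78721 × 5.8366 = 0.87643
(2) 0.93909 × 0.94107 × 0.95882 = 0.84736
(3) 0.26829 × 3.8313 × 1.0259 = 1.05452
Highest is cycle (3) at 1.0545 (>1, arbitrage).

1.0545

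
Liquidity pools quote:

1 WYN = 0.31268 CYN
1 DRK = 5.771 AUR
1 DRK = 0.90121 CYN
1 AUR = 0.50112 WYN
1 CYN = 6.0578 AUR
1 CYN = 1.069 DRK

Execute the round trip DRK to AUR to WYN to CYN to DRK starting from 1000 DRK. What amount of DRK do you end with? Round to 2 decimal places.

1000 DRK × 5.771 = 5771 AUR
5771 AUR × 0.50112 = 2891.96352 WYN
2891.96352 WYN × 0.31268 = 904.2591534336 CYN
904.2591534336 CYN × 1.069 = 966.6530350205184 DRK

966.65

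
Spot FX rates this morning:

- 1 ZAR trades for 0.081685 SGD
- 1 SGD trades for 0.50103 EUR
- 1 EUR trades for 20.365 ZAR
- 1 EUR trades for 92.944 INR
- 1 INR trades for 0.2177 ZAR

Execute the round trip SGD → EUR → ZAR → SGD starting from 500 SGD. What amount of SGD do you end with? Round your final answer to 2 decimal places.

416.74

500 SGD × 0.50103 = 250.515 EUR
250.515 EUR × 20.365 = 5101.737975 ZAR
5101.737975 ZAR × 0.081685 = 416.735466487875 SGD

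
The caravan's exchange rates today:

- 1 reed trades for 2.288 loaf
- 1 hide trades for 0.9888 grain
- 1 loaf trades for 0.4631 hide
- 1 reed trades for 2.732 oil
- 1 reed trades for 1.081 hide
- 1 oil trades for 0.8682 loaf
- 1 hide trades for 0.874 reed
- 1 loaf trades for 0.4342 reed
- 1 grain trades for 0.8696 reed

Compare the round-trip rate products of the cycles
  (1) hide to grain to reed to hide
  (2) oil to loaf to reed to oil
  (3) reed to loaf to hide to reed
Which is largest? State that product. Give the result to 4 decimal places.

1.0299

(1) 0.9888 × 0.8696 × 1.081 = 0.92951
(2) 0.8682 × 0.4342 × 2.732 = 1.02989
(3) 2.288 × 0.4631 × 0.874 = 0.92607
Highest is cycle (2) at 1.0299 (>1, arbitrage).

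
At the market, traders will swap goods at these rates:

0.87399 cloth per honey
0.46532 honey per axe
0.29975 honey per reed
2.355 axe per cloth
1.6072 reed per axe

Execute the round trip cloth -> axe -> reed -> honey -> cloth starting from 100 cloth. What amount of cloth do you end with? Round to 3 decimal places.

100 cloth × 2.355 = 235.5 axe
235.5 axe × 1.6072 = 378.4956 reed
378.4956 reed × 0.29975 = 113.4540561 honey
113.4540561 honey × 0.87399 = 99.157710490839 cloth

99.158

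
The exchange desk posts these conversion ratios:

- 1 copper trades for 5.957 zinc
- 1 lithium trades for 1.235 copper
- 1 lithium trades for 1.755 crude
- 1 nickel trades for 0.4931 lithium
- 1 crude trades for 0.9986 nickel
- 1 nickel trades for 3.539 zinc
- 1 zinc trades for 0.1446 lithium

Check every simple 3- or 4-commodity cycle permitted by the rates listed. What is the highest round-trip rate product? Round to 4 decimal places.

1.0638

lithium→copper→zinc→lithium: 1.235 × 5.957 × 0.1446 = 1.06381
lithium→crude→nickel→zinc→lithium: 1.755 × 0.9986 × 3.539 × 0.1446 = 0.89685
lithium→crude→nickel→lithium: 1.755 × 0.9986 × 0.4931 = 0.86418
Maximum is lithium→copper→zinc→lithium at 1.0638; arbitrage exists.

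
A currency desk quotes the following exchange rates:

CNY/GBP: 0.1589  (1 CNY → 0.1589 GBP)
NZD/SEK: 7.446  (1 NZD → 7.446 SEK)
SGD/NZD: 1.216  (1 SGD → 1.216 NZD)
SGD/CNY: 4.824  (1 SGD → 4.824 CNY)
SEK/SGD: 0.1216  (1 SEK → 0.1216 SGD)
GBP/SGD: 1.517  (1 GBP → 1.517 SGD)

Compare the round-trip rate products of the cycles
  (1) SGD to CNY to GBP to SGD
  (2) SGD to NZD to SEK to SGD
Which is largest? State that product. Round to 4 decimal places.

(1) 4.824 × 0.1589 × 1.517 = 1.16283
(2) 1.216 × 7.446 × 0.1216 = 1.10101
Highest is cycle (1) at 1.1628 (>1, arbitrage).

1.1628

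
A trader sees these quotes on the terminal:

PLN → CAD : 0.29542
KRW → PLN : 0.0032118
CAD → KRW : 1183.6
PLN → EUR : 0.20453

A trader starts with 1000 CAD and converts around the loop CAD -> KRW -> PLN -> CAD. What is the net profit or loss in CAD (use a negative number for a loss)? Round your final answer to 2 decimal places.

1000 CAD × 1183.6 = 1183600 KRW
1183600 KRW × 0.0032118 = 3801.48648 PLN
3801.48648 PLN × 0.29542 = 1123.0351359216 CAD
Net change: 1123.0351359216 − 1000 = 123.0351359216 CAD

123.04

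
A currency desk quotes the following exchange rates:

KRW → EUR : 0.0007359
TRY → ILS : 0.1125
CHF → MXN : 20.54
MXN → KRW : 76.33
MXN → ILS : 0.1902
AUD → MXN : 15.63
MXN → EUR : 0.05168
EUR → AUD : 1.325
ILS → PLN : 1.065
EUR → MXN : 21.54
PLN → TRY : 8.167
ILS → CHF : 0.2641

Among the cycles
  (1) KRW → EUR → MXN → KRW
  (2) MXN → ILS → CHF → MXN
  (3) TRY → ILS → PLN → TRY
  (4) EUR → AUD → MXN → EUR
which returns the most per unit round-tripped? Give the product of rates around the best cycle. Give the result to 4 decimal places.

(1) 0.0007359 × 21.54 × 76.33 = 1.20993
(2) 0.1902 × 0.2641 × 20.54 = 1.03176
(3) 0.1125 × 1.065 × 8.167 = 0.97851
(4) 1.325 × 15.63 × 0.05168 = 1.07028
Highest is cycle (1) at 1.2099 (>1, arbitrage).

1.2099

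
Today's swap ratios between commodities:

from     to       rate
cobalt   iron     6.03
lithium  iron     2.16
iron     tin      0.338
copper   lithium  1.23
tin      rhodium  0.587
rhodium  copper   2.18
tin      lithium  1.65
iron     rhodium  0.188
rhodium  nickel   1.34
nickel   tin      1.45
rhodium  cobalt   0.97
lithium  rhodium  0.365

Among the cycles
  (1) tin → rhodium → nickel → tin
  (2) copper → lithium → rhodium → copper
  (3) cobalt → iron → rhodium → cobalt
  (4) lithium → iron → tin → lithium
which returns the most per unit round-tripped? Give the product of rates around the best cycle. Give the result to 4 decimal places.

(1) 0.587 × 1.34 × 1.45 = 1.14054
(2) 1.23 × 0.365 × 2.18 = 0.97871
(3) 6.03 × 0.188 × 0.97 = 1.09963
(4) 2.16 × 0.338 × 1.65 = 1.20463
Highest is cycle (4) at 1.2046 (>1, arbitrage).

1.2046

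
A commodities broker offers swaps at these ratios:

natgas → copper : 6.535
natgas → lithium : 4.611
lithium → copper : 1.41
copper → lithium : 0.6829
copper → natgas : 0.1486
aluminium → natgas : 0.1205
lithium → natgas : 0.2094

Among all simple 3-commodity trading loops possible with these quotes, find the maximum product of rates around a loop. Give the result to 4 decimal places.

lithium→copper→natgas→lithium: 1.41 × 0.1486 × 4.611 = 0.96612
lithium→natgas→copper→lithium: 0.2094 × 6.535 × 0.6829 = 0.93450
Maximum is lithium→copper→natgas→lithium at 0.9661; no arbitrage — every cycle loses value.

0.9661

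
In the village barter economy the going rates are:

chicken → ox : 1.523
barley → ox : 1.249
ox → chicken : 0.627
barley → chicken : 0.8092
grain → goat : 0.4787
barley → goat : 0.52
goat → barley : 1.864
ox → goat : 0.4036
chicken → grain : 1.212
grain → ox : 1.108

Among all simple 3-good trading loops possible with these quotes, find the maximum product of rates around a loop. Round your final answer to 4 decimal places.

0.9396

ox→goat→barley→ox: 0.4036 × 1.864 × 1.249 = 0.93964
ox→chicken→grain→ox: 0.627 × 1.212 × 1.108 = 0.84200
Maximum is ox→goat→barley→ox at 0.9396; no arbitrage — every cycle loses value.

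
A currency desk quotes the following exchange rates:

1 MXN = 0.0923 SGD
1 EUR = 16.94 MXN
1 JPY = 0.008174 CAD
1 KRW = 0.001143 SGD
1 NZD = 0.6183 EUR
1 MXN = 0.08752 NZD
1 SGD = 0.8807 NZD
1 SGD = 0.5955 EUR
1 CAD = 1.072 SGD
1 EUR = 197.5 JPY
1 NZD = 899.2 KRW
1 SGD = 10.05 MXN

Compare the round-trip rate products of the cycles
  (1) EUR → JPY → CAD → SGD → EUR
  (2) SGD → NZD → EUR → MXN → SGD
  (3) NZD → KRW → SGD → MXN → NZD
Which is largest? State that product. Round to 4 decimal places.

1.0306

(1) 197.5 × 0.008174 × 1.072 × 0.5955 = 1.03057
(2) 0.8807 × 0.6183 × 16.94 × 0.0923 = 0.85142
(3) 899.2 × 0.001143 × 10.05 × 0.08752 = 0.90402
Highest is cycle (1) at 1.0306 (>1, arbitrage).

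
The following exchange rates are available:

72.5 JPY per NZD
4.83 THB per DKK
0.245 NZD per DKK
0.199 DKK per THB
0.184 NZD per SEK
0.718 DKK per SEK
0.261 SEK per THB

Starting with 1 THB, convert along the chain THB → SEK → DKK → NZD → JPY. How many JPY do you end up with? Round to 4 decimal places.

1 THB × 0.261 = 0.261 SEK
0.261 SEK × 0.718 = 0.187398 DKK
0.187398 DKK × 0.245 = 0.04591251 NZD
0.04591251 NZD × 72.5 = 3.328656975 JPY

3.3287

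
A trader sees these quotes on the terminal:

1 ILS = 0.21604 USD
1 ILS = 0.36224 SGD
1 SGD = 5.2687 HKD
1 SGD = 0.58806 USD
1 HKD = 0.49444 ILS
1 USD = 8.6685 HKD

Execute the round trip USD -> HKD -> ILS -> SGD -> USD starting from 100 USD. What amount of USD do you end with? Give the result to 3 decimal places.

91.301

100 USD × 8.6685 = 866.85 HKD
866.85 HKD × 0.49444 = 428.605314 ILS
428.605314 ILS × 0.36224 = 155.25798894336 SGD
155.25798894336 SGD × 0.58806 = 91.3010129780322816 USD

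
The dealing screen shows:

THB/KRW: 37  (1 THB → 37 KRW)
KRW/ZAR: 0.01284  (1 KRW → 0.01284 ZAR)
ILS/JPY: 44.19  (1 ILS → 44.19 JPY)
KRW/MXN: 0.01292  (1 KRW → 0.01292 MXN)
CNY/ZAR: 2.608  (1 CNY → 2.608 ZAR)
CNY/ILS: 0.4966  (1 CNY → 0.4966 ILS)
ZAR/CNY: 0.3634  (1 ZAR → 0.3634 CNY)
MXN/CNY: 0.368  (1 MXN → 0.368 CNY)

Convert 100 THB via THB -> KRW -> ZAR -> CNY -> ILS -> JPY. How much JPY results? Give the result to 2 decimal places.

378.86

100 THB × 37 = 3700 KRW
3700 KRW × 0.01284 = 47.508 ZAR
47.508 ZAR × 0.3634 = 17.2644072 CNY
17.2644072 CNY × 0.4966 = 8.57350461552 ILS
8.57350461552 ILS × 44.19 = 378.8631689598288 JPY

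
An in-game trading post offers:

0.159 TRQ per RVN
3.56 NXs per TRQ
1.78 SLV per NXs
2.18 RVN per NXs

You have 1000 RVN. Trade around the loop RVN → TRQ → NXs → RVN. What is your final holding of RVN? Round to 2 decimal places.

1233.97

1000 RVN × 0.159 = 159 TRQ
159 TRQ × 3.56 = 566.04 NXs
566.04 NXs × 2.18 = 1233.9672 RVN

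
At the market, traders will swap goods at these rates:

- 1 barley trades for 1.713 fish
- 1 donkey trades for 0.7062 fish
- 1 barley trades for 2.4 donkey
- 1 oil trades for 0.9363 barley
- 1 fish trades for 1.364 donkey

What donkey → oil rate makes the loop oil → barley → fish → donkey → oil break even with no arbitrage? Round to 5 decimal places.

Known legs of the cycle: 0.9363 × 1.713 × 1.364 = 2.1876949116
For no arbitrage the full-cycle product must be 1, so the missing rate is 1 / 2.1876949116 ≈ 0.4571021.

0.45710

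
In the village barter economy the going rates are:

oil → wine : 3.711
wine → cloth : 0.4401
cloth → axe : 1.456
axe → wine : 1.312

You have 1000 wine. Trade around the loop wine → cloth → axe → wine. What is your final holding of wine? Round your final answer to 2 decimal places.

1000 wine × 0.4401 = 440.1 cloth
440.1 cloth × 1.456 = 640.7856 axe
640.7856 axe × 1.312 = 840.7107072 wine

840.71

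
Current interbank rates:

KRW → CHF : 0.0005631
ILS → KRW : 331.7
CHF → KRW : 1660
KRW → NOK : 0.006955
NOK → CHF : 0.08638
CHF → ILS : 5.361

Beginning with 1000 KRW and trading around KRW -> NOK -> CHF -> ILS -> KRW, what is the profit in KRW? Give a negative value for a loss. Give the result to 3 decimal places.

68.321

1000 KRW × 0.006955 = 6.955 NOK
6.955 NOK × 0.08638 = 0.6007729 CHF
0.6007729 CHF × 5.361 = 3.2207435169 ILS
3.2207435169 ILS × 331.7 = 1068.32062455573 KRW
Net change: 1068.32062455573 − 1000 = 68.32062455573 KRW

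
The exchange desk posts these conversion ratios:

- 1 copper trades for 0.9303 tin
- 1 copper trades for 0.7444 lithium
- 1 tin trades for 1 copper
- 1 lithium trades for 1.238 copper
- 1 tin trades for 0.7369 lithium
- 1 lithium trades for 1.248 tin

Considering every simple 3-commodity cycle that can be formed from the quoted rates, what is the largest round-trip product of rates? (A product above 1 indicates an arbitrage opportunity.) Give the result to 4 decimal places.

tin→copper→lithium→tin: 1 × 0.7444 × 1.248 = 0.92901
tin→lithium→copper→tin: 0.7369 × 1.238 × 0.9303 = 0.84870
Maximum is tin→copper→lithium→tin at 0.9290; no arbitrage — every cycle loses value.

0.9290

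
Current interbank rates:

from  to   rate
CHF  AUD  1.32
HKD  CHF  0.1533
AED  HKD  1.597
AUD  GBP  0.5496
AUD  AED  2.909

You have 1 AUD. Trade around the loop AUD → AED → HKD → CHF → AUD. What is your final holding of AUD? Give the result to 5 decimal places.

0.94008

1 AUD × 2.909 = 2.909 AED
2.909 AED × 1.597 = 4.645673 HKD
4.645673 HKD × 0.1533 = 0.7121816709 CHF
0.7121816709 CHF × 1.32 = 0.940079805588 AUD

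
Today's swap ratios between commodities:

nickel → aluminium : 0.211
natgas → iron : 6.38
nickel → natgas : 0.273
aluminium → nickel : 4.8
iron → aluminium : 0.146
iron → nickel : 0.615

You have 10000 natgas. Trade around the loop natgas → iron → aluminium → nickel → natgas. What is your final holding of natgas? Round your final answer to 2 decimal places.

10000 natgas × 6.38 = 63800 iron
63800 iron × 0.146 = 9314.8 aluminium
9314.8 aluminium × 4.8 = 44711.04 nickel
44711.04 nickel × 0.273 = 12206.11392 natgas

12206.11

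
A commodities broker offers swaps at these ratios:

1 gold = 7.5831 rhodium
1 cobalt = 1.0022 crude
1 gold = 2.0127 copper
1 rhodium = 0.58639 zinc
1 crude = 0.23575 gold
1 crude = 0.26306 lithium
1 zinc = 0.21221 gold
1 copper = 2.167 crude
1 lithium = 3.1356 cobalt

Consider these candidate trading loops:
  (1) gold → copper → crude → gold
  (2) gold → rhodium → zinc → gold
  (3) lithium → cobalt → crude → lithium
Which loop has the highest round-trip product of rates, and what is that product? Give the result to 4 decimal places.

(1) 2.0127 × 2.167 × 0.23575 = 1.02823
(2) 7.5831 × 0.58639 × 0.21221 = 0.94362
(3) 3.1356 × 1.0022 × 0.26306 = 0.82667
Highest is cycle (1) at 1.0282 (>1, arbitrage).

1.0282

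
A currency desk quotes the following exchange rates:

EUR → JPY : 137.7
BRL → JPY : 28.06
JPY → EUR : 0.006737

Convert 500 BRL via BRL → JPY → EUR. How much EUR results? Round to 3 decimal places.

500 BRL × 28.06 = 14030 JPY
14030 JPY × 0.006737 = 94.52011 EUR

94.520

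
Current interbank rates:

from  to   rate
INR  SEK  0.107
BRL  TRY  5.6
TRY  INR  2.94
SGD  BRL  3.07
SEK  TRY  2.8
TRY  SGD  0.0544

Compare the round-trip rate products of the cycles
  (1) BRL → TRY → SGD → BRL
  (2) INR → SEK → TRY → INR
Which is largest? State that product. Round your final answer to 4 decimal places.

(1) 5.6 × 0.0544 × 3.07 = 0.93524
(2) 0.107 × 2.8 × 2.94 = 0.88082
Highest is cycle (1) at 0.9352 (≤1, no arbitrage).

0.9352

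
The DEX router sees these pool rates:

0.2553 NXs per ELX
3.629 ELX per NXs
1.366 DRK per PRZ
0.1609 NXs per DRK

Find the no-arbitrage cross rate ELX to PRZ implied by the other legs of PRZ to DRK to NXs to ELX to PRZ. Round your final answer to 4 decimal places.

1.2537

Known legs of the cycle: 1.366 × 0.1609 × 3.629 = 0.7976157326
For no arbitrage the full-cycle product must be 1, so the missing rate is 1 / 0.7976157326 ≈ 1.253737.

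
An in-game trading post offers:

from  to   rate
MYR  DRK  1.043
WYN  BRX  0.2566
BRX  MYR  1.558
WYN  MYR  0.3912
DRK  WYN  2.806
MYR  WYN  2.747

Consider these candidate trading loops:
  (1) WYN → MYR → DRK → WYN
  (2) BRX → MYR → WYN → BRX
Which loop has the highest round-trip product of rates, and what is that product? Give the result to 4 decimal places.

1.1449

(1) 0.3912 × 1.043 × 2.806 = 1.14491
(2) 1.558 × 2.747 × 0.2566 = 1.09820
Highest is cycle (1) at 1.1449 (>1, arbitrage).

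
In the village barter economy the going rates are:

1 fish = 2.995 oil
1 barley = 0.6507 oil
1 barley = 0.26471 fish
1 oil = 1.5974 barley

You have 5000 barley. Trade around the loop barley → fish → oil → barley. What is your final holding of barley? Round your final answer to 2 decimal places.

5000 barley × 0.26471 = 1323.55 fish
1323.55 fish × 2.995 = 3964.03225 oil
3964.03225 oil × 1.5974 = 6332.14511615 barley

6332.15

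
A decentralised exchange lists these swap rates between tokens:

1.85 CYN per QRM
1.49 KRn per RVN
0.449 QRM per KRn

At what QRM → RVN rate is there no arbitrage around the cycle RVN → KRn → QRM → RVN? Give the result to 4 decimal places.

1.4947

Known legs of the cycle: 1.49 × 0.449 = 0.66901
For no arbitrage the full-cycle product must be 1, so the missing rate is 1 / 0.66901 ≈ 1.494746.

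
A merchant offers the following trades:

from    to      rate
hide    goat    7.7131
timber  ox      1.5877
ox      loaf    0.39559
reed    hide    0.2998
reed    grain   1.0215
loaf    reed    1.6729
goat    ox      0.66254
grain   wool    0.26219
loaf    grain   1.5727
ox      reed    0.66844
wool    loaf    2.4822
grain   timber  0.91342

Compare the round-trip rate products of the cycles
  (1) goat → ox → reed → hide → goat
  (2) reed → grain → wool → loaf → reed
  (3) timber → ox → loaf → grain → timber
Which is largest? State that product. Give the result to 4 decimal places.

(1) 0.66254 × 0.66844 × 0.2998 × 7.7131 = 1.02408
(2) 1.0215 × 0.26219 × 2.4822 × 1.6729 = 1.11214
(3) 1.5877 × 0.39559 × 1.5727 × 0.91342 = 0.90226
Highest is cycle (2) at 1.1121 (>1, arbitrage).

1.1121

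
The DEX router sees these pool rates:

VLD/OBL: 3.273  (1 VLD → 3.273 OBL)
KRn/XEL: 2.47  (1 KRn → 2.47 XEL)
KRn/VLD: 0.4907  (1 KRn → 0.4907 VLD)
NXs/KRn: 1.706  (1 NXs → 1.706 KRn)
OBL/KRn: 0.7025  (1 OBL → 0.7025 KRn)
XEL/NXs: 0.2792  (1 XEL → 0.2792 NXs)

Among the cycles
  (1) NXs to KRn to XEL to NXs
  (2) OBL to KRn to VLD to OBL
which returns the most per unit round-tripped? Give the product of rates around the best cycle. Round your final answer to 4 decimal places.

(1) 1.706 × 2.47 × 0.2792 = 1.17650
(2) 0.7025 × 0.4907 × 3.273 = 1.12826
Highest is cycle (1) at 1.1765 (>1, arbitrage).

1.1765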